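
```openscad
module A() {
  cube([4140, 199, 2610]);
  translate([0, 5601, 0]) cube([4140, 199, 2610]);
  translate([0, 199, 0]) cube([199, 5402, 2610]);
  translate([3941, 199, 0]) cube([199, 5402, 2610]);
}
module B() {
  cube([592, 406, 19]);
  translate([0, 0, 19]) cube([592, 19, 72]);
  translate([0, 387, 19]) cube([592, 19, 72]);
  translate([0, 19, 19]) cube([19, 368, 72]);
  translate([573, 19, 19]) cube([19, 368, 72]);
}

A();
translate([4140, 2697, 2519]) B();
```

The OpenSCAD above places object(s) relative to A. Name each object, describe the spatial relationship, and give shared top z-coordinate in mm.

Both tops at z = 2610 mm.

A is a house frame. B is an open box. The open box is beside the house frame with their tops flush at z = 2610. The shared top z-coordinate is 2610 mm.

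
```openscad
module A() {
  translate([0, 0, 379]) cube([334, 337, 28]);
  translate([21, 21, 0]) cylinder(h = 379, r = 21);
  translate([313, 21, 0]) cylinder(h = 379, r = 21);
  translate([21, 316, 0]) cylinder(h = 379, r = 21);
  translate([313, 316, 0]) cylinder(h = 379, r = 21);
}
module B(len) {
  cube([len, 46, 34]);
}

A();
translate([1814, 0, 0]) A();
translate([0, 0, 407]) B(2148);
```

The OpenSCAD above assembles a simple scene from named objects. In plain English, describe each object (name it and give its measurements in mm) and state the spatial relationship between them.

A is a four-legged stool. The seat is 334×337 mm, 28 mm thick, top at z = 407 mm. It stands on four round legs, each 42 mm in diameter, from z = 0 to the seat underside, each leg's axis is inset half a diameter from the nearest pair of seat edges (so the leg's bounding box is flush with the corner).

B is a rectangular beam 2148 mm long (x), 46 mm deep (y), 34 mm thick (z).

The beam spans the tops of two stools placed 1480 mm apart, resting at z = 407 mm.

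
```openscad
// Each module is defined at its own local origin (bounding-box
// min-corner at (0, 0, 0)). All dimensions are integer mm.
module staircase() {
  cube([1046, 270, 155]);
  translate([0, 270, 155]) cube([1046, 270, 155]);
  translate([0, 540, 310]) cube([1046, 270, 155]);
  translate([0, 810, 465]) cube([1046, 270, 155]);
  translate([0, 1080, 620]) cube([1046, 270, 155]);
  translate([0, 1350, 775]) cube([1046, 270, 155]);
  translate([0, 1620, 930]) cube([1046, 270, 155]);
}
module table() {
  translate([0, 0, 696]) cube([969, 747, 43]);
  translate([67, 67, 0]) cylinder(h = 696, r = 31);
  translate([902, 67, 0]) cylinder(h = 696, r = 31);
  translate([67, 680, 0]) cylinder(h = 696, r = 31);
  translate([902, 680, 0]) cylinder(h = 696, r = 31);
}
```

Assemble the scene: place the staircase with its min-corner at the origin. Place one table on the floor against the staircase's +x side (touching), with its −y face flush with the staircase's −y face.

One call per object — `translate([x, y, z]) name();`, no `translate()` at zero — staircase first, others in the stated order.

staircase();
translate([1046, 0, 0]) table();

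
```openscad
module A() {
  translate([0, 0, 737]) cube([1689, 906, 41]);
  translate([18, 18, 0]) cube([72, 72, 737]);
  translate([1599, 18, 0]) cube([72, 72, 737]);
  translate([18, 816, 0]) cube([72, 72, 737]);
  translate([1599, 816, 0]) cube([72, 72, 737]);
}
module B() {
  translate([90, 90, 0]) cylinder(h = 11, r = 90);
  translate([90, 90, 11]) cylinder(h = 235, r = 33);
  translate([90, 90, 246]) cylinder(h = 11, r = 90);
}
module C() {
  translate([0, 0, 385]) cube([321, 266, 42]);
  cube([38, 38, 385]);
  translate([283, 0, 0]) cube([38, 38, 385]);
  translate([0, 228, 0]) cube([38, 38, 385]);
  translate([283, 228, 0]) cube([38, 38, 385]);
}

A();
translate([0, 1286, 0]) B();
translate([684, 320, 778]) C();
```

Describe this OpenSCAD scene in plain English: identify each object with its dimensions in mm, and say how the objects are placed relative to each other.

A is a table: top 1689 mm (x) × 906 mm (y), 41 mm thick, upper face at z = 778 mm, on four 72×72 mm square legs, each inset 18 mm from the nearest pair of top edges, running from z = 0 to the bottom of the top.

B is a spool: two coaxial disc flanges of radius 90 mm and thickness 11 mm, joined by a core cylinder of radius 33 mm and height 235 mm. The lower flange rests on z = 0 and the three cylinders share a vertical axis.

C is a four-legged stool. The seat is 321×266 mm, 42 mm thick, top at z = 427 mm. It stands on four square legs, each 38×38 mm in cross-section, from z = 0 to the seat underside, each flush with a corner of the seat.

The spool is on the floor beside the table on its +y side. The stool is on top of the table, centred.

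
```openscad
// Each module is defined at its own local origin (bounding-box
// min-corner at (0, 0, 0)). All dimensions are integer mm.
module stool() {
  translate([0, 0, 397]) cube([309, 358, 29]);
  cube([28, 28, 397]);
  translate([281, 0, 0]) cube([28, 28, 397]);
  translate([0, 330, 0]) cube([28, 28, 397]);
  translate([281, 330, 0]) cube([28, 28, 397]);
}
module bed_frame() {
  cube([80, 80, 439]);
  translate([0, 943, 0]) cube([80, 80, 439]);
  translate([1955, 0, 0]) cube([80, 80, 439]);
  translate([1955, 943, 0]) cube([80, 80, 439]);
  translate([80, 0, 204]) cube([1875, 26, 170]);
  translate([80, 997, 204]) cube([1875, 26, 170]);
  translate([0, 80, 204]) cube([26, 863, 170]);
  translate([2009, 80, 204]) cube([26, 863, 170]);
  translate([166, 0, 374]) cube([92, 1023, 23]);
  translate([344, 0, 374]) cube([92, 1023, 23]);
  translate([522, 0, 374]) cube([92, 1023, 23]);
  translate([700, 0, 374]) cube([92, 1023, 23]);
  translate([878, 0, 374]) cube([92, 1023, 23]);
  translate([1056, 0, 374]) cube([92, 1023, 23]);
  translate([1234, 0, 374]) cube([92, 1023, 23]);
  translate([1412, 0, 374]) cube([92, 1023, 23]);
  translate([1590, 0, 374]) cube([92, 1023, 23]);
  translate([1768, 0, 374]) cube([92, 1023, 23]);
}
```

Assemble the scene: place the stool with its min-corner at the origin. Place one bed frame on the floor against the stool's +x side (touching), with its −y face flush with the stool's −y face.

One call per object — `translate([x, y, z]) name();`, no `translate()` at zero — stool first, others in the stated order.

stool();
translate([309, 0, 0]) bed_frame();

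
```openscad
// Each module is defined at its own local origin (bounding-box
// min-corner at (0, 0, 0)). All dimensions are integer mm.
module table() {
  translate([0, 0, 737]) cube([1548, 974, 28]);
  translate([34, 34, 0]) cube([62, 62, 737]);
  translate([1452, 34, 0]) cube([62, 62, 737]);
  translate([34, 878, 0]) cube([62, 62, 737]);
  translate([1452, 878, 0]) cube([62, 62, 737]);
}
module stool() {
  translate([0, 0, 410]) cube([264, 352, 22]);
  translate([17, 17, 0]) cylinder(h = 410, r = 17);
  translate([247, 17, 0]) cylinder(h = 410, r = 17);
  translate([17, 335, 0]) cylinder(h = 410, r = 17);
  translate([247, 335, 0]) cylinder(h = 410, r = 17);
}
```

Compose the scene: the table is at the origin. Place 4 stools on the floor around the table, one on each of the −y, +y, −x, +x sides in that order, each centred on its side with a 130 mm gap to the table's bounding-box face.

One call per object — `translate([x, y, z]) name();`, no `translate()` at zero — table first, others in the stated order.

table();
translate([642, -482, 0]) stool();
translate([642, 1104, 0]) stool();
translate([-394, 311, 0]) stool();
translate([1678, 311, 0]) stool();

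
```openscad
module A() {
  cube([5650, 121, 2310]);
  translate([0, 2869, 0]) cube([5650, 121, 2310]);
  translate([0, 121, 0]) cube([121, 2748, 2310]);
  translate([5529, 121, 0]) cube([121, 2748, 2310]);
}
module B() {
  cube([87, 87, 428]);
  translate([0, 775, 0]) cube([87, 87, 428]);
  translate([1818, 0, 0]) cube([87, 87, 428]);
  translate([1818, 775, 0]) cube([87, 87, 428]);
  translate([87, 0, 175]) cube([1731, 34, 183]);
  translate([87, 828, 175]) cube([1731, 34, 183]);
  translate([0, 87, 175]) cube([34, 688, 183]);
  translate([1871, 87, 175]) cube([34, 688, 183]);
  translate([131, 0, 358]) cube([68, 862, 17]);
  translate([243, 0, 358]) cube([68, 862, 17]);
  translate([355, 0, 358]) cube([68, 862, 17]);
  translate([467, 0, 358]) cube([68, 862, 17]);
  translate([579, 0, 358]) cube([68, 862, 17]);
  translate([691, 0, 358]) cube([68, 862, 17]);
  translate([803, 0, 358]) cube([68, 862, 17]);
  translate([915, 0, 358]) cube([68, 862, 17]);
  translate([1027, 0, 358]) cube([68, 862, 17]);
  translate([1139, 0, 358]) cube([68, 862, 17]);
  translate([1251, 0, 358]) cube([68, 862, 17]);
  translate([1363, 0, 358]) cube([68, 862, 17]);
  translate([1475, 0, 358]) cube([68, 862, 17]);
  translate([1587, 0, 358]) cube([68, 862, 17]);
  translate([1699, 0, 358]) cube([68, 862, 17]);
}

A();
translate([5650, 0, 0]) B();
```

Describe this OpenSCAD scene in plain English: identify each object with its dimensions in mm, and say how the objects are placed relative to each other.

A is a box-shaped house frame (walls only): outside footprint 5650×2990 mm, wall height 2310 mm, wall thickness 121 mm. The two y-facing walls run the full x-width; the two x-facing walls fit between the inner faces of the y-facing walls.

B is a bed frame 1905 mm long (x) by 862 mm wide (y). Four 87×87 mm corner posts, 428 mm tall, at the corners of the footprint. Four rails of 34 mm thickness and 183 mm height run between adjacent posts with their undersides at z = 175 mm, their outer faces flush with the outside of the frame (the two x-running rails run between the posts' inner faces; the two y-running rails run between the posts' inner faces). 15 slats, each 68 mm wide (x) and 17 mm thick, lie across the top of the two x-running rails, running the full 862 mm width of the frame in y; the slats are evenly spaced along x between the inner faces of the end posts with equal gaps (rounded down to the nearest mm) at the −x end and between each pair — any rounding remainder accumulates at the +x end.

The bed frame is against the house frame's +x side, with their −y faces flush.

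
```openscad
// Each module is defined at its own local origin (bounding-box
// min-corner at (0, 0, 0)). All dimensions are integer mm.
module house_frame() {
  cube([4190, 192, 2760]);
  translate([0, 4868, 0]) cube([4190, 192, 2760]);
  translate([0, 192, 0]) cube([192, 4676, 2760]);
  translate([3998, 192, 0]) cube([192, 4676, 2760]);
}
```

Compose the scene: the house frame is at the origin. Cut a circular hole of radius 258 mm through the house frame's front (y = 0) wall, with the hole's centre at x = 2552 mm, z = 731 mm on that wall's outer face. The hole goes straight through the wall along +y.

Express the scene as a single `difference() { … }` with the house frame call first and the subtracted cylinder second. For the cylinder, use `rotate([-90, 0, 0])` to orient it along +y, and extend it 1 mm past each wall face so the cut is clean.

difference() {
  house_frame();
  translate([2552, -1, 731]) rotate([-90, 0, 0]) cylinder(h = 194, r = 258);
}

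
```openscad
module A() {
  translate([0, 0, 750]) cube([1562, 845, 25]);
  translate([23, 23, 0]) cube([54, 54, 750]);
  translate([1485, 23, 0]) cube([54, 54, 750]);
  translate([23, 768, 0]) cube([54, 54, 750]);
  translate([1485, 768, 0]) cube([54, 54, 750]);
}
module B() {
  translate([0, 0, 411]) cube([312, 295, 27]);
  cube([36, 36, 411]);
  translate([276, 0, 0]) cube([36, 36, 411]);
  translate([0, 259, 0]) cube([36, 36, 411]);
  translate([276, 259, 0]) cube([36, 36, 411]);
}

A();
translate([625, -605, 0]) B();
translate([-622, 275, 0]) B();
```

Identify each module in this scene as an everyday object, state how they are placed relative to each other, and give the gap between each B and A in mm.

A is a table. B is a stool. Two stools sit around the table at the −y, −x sides. The gap between each stool and the table is 310 mm.

Each stool's nearest face is 310 mm from the table's bounding box.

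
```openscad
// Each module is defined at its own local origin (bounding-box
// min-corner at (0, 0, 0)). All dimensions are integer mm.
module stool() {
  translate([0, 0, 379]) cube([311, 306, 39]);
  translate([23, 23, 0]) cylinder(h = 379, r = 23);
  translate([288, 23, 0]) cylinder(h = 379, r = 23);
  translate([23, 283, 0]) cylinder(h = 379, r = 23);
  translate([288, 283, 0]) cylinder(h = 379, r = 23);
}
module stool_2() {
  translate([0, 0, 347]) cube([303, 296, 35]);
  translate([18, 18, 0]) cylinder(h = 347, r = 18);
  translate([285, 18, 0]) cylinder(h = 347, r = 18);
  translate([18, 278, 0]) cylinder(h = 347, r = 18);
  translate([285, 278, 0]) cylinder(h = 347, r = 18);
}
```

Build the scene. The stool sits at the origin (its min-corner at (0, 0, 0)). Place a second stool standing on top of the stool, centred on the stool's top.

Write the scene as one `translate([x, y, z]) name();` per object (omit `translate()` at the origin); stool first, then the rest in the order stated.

stool();
translate([4, 5, 418]) stool_2();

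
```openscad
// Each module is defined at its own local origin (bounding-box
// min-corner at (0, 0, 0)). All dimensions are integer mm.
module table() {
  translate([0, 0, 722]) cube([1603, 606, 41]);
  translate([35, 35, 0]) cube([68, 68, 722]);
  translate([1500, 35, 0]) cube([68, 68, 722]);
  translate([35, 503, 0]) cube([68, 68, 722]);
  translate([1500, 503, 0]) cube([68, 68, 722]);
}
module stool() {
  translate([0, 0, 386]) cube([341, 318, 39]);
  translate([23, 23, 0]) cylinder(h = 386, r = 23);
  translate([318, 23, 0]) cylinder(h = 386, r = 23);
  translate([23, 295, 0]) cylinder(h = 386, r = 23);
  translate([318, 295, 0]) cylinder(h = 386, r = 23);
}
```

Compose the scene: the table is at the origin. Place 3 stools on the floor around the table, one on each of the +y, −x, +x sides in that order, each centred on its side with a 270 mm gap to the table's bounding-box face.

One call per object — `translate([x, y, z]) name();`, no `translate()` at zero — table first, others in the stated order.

table();
translate([631, 876, 0]) stool();
translate([-611, 144, 0]) stool();
translate([1873, 144, 0]) stool();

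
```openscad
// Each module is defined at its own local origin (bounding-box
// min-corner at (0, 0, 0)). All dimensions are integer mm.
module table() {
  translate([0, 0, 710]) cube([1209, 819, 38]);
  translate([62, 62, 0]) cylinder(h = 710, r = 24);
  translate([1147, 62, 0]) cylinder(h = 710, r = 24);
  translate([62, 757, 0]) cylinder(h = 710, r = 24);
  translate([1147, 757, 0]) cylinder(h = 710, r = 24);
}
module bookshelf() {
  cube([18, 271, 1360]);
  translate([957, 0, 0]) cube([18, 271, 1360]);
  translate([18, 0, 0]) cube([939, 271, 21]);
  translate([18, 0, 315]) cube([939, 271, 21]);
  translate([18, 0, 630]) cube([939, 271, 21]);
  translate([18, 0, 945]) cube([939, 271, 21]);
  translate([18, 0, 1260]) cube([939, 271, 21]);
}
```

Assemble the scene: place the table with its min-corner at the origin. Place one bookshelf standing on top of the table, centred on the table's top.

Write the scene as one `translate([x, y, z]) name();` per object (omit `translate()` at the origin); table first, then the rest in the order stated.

table();
translate([117, 274, 748]) bookshelf();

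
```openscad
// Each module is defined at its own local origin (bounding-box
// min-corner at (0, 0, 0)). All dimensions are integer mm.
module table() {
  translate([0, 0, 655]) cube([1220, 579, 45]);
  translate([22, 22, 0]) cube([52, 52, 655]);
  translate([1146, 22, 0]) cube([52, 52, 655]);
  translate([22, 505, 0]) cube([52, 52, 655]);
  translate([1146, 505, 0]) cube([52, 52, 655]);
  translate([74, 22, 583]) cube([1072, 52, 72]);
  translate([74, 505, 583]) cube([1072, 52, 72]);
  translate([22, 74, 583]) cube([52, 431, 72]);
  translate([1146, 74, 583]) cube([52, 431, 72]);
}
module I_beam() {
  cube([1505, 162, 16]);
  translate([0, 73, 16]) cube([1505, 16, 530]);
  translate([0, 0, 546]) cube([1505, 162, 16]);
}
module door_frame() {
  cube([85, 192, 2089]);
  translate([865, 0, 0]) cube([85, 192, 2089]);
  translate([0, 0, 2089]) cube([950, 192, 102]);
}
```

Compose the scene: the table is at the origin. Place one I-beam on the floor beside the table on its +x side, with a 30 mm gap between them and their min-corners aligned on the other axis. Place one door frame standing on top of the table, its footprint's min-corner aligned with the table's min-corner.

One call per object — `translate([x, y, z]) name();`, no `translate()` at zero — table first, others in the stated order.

table();
translate([1250, 0, 0]) I_beam();
translate([0, 0, 700]) door_frame();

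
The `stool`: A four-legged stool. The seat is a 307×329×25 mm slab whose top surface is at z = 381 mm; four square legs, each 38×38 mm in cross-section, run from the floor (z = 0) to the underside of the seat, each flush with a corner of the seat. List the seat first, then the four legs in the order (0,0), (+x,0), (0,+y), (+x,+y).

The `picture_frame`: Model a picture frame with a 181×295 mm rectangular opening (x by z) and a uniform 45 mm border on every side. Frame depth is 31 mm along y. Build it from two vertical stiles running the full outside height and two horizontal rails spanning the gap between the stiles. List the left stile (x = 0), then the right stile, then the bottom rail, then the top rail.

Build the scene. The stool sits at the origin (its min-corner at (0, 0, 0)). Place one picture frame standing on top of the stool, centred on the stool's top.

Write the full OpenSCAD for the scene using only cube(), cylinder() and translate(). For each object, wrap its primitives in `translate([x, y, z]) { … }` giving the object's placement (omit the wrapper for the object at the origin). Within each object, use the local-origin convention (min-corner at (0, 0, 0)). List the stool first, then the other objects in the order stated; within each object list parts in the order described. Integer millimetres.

translate([0, 0, 356]) cube([307, 329, 25]);
cube([38, 38, 356]);
translate([269, 0, 0]) cube([38, 38, 356]);
translate([0, 291, 0]) cube([38, 38, 356]);
translate([269, 291, 0]) cube([38, 38, 356]);
translate([18, 149, 381]) {
  cube([45, 31, 385]);
  translate([226, 0, 0]) cube([45, 31, 385]);
  translate([45, 0, 0]) cube([181, 31, 45]);
  translate([45, 0, 340]) cube([181, 31, 45]);
}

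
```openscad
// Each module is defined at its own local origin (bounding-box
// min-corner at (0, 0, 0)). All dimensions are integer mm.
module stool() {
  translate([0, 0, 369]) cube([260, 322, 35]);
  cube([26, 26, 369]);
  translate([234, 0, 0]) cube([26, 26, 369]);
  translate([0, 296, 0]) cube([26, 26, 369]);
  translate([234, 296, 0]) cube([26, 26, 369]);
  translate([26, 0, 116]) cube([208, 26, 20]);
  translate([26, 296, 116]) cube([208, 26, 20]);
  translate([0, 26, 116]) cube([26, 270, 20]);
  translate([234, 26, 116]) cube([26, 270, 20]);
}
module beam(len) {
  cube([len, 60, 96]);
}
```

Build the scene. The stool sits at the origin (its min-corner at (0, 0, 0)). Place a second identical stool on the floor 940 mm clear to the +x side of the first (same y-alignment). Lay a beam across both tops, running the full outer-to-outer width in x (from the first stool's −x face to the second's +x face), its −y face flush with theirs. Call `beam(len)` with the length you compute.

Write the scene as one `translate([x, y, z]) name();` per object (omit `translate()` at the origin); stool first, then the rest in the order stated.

stool();
translate([1200, 0, 0]) stool();
translate([0, 0, 404]) beam(1460);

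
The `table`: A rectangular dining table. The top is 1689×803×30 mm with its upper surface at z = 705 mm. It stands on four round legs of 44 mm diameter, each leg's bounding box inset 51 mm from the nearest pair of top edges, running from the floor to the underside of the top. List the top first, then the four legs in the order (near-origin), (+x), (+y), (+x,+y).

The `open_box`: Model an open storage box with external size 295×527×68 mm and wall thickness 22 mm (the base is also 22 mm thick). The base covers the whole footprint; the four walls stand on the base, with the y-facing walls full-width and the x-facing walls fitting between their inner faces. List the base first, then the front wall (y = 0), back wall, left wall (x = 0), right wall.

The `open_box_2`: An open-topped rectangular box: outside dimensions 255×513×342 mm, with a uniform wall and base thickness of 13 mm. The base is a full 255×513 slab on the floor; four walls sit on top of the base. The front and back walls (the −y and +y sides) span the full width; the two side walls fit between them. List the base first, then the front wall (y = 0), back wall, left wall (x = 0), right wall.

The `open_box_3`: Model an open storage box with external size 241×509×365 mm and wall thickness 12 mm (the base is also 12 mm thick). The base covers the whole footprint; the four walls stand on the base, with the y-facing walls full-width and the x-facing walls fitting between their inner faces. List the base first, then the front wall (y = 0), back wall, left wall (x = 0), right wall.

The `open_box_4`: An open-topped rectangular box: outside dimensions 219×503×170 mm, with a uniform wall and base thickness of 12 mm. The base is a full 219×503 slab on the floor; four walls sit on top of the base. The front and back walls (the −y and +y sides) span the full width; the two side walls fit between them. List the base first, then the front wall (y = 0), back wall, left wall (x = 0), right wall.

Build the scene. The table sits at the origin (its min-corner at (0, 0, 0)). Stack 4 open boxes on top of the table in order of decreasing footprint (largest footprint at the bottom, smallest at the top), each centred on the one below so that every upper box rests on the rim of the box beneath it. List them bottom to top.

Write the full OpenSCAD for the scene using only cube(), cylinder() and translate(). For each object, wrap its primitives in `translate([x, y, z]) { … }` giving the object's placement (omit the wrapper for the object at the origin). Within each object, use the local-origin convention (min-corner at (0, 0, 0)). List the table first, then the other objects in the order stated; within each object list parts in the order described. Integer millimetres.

translate([0, 0, 675]) cube([1689, 803, 30]);
translate([73, 73, 0]) cylinder(h = 675, r = 22);
translate([1616, 73, 0]) cylinder(h = 675, r = 22);
translate([73, 730, 0]) cylinder(h = 675, r = 22);
translate([1616, 730, 0]) cylinder(h = 675, r = 22);
translate([697, 138, 705]) {
  cube([295, 527, 22]);
  translate([0, 0, 22]) cube([295, 22, 46]);
  translate([0, 505, 22]) cube([295, 22, 46]);
  translate([0, 22, 22]) cube([22, 483, 46]);
  translate([273, 22, 22]) cube([22, 483, 46]);
}
translate([717, 145, 773]) {
  cube([255, 513, 13]);
  translate([0, 0, 13]) cube([255, 13, 329]);
  translate([0, 500, 13]) cube([255, 13, 329]);
  translate([0, 13, 13]) cube([13, 487, 329]);
  translate([242, 13, 13]) cube([13, 487, 329]);
}
translate([724, 147, 1115]) {
  cube([241, 509, 12]);
  translate([0, 0, 12]) cube([241, 12, 353]);
  translate([0, 497, 12]) cube([241, 12, 353]);
  translate([0, 12, 12]) cube([12, 485, 353]);
  translate([229, 12, 12]) cube([12, 485, 353]);
}
translate([735, 150, 1480]) {
  cube([219, 503, 12]);
  translate([0, 0, 12]) cube([219, 12, 158]);
  translate([0, 491, 12]) cube([219, 12, 158]);
  translate([0, 12, 12]) cube([12, 479, 158]);
  translate([207, 12, 12]) cube([12, 479, 158]);
}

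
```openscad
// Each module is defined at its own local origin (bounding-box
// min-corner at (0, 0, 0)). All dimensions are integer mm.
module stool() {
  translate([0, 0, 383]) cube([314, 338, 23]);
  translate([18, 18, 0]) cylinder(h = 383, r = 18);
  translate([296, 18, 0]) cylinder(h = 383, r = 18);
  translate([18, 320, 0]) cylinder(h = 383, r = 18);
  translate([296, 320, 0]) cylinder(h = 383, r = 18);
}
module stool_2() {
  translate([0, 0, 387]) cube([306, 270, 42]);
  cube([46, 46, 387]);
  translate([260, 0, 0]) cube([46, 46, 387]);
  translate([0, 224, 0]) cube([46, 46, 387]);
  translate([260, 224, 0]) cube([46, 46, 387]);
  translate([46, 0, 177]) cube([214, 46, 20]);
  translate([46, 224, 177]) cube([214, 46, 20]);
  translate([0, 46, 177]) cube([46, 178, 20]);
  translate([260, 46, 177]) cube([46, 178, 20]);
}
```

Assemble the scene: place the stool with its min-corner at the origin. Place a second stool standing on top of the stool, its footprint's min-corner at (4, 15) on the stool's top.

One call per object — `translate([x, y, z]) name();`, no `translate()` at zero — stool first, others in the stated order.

stool();
translate([4, 15, 406]) stool_2();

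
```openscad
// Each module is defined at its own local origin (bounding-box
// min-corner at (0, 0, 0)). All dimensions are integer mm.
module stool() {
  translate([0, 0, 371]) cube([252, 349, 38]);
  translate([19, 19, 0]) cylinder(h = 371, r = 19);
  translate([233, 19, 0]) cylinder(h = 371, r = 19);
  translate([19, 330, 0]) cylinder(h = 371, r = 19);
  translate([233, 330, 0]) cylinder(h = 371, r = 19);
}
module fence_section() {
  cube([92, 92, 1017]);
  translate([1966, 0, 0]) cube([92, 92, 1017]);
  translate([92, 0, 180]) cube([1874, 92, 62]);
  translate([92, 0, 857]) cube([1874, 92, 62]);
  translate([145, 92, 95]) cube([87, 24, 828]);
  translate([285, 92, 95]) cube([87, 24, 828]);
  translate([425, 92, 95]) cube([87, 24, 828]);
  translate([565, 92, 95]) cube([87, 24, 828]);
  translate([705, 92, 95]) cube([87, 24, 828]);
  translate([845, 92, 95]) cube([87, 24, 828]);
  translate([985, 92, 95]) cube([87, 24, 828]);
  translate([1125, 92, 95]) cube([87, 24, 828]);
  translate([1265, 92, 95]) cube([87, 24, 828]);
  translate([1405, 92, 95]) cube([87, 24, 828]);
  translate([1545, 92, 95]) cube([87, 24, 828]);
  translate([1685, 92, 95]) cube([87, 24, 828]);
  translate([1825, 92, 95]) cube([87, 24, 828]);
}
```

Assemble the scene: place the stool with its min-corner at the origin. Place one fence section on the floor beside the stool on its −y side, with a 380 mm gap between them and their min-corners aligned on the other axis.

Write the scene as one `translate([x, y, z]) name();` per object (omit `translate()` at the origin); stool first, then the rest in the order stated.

stool();
translate([0, -496, 0]) fence_section();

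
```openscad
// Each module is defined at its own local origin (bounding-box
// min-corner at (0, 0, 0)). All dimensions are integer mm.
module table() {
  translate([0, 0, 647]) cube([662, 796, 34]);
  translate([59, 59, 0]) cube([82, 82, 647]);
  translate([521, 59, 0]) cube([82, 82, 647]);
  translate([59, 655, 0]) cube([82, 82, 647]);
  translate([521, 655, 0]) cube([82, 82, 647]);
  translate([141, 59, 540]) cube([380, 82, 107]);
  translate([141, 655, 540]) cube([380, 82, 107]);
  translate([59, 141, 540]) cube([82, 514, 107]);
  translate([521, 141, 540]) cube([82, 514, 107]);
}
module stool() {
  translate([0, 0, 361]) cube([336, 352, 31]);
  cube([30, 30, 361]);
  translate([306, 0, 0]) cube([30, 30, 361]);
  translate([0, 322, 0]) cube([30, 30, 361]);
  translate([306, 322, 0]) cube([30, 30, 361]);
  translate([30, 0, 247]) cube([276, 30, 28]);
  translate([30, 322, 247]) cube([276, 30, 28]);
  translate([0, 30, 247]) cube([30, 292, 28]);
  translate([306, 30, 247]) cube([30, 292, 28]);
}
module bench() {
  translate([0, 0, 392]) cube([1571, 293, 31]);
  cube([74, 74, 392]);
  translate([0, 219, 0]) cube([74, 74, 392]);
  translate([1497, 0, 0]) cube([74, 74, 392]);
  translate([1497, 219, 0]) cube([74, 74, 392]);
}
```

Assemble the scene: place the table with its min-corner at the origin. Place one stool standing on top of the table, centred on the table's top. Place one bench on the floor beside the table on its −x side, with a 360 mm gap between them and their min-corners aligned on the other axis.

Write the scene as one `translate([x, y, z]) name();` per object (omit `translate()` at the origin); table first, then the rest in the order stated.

table();
translate([163, 222, 681]) stool();
translate([-1931, 0, 0]) bench();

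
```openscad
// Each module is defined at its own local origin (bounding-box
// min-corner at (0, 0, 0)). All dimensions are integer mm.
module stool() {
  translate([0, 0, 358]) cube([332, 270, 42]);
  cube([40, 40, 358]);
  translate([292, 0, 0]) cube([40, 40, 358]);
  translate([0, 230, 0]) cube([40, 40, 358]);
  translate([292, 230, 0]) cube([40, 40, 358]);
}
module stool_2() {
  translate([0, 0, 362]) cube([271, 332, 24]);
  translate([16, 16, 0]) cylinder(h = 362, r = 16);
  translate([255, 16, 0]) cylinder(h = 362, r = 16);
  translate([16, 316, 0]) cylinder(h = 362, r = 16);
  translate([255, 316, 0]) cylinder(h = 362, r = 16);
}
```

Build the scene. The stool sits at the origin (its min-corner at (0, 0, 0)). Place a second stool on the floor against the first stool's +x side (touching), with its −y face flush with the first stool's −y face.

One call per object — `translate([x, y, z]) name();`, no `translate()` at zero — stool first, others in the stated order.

stool();
translate([332, 0, 0]) stool_2();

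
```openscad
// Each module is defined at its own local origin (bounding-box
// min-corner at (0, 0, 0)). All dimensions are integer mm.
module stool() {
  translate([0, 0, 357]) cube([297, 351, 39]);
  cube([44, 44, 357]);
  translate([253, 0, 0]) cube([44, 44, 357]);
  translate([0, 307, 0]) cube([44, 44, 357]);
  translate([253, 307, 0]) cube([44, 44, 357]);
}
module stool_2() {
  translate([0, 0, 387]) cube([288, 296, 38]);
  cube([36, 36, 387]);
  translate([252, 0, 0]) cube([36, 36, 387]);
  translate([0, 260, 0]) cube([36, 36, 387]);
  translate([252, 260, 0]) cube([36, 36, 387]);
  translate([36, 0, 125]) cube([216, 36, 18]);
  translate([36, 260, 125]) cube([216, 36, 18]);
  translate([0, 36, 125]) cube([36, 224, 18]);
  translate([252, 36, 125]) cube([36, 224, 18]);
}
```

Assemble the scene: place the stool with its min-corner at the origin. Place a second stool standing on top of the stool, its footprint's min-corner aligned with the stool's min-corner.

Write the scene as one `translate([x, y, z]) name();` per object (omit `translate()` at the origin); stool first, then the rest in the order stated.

stool();
translate([0, 0, 396]) stool_2();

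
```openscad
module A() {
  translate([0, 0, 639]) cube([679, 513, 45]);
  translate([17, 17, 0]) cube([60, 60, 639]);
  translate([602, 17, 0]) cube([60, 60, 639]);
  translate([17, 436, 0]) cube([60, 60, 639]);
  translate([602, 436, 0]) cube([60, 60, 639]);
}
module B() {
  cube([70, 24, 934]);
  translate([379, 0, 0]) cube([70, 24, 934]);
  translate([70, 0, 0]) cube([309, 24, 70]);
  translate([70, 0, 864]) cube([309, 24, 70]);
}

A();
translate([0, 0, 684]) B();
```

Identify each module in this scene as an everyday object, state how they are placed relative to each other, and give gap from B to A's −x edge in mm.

The picture frame's min-x is at 0; the table's min-x is 0; gap = 0 mm.

A is a table. B is a picture frame. The picture frame is on top of the table. The gap from the picture frame to the table's −x edge is 0 mm.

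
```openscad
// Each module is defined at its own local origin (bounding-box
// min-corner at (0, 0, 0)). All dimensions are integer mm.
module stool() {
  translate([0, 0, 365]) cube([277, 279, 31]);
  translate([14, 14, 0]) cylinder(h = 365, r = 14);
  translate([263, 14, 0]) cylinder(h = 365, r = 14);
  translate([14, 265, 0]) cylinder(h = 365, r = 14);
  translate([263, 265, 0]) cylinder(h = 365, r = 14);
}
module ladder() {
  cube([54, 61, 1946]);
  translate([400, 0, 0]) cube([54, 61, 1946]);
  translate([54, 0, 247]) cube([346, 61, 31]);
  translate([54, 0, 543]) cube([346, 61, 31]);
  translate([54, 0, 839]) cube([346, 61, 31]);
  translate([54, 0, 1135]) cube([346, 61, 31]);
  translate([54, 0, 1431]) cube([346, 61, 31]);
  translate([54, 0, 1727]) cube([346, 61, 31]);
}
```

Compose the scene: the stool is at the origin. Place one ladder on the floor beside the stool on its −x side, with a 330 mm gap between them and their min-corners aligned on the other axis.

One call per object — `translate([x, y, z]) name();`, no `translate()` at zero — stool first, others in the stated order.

stool();
translate([-784, 0, 0]) ladder();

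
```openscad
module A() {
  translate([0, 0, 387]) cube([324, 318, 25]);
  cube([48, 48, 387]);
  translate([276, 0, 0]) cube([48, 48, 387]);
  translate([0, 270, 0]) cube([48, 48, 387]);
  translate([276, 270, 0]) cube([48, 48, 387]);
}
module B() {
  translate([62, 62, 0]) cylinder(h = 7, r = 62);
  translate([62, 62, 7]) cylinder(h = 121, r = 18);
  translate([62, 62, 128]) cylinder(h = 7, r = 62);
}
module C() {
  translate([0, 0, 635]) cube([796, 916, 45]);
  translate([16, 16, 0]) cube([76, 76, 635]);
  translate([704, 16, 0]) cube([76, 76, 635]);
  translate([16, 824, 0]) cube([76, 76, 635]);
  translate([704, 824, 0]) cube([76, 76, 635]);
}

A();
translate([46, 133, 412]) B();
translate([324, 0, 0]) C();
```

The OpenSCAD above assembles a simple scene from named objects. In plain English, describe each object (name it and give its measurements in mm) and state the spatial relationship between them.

A is a four-legged stool. The seat is 324×318 mm, 25 mm thick, top at z = 412 mm. It stands on four square legs, each 48×48 mm in cross-section, from z = 0 to the seat underside, each flush with a corner of the seat.

B is a spool: two coaxial disc flanges of radius 62 mm and thickness 7 mm, joined by a core cylinder of radius 18 mm and height 121 mm. The lower flange rests on z = 0 and the three cylinders share a vertical axis.

C is a table with a 796×916 mm rectangular top, 45 mm thick, top surface at z = 680 mm, supported by four 76×76 mm square legs, each inset 16 mm from the nearest pair of top edges, running from the floor.

The spool is on top of the stool. The table is against the stool's +x side, with their −y faces flush.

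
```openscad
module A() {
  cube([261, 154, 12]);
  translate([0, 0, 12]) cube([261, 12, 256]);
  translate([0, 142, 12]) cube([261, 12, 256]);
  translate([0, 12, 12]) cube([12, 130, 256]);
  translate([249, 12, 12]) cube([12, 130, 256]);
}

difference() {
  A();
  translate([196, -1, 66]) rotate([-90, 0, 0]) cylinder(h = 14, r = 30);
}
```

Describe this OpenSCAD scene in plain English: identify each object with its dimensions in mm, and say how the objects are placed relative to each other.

A is an open storage box with external size 261×154×268 mm and wall thickness 12 mm (the base is also 12 mm thick). The base covers the whole footprint; the four walls stand on the base, with the y-facing walls full-width and the x-facing walls fitting between their inner faces.

The open box has a circular hole of radius 30 mm through its front wall, centred at (x = 196, z = 66).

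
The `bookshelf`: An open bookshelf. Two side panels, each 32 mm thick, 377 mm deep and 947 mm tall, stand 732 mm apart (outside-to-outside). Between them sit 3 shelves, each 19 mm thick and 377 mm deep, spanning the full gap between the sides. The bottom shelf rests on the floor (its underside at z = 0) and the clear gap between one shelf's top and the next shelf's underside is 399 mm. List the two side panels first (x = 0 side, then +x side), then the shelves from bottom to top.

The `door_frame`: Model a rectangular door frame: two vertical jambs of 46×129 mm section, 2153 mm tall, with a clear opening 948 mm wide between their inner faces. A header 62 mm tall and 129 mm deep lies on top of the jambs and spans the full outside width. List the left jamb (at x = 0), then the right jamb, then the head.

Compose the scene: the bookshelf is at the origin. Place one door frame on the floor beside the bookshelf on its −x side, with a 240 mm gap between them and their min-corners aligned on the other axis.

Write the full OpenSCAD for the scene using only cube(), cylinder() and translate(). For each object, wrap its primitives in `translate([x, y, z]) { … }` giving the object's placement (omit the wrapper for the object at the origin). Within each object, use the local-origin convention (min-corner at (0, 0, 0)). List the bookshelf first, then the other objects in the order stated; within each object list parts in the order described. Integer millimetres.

cube([32, 377, 947]);
translate([700, 0, 0]) cube([32, 377, 947]);
translate([32, 0, 0]) cube([668, 377, 19]);
translate([32, 0, 418]) cube([668, 377, 19]);
translate([32, 0, 836]) cube([668, 377, 19]);
translate([-1280, 0, 0]) {
  cube([46, 129, 2153]);
  translate([994, 0, 0]) cube([46, 129, 2153]);
  translate([0, 0, 2153]) cube([1040, 129, 62]);
}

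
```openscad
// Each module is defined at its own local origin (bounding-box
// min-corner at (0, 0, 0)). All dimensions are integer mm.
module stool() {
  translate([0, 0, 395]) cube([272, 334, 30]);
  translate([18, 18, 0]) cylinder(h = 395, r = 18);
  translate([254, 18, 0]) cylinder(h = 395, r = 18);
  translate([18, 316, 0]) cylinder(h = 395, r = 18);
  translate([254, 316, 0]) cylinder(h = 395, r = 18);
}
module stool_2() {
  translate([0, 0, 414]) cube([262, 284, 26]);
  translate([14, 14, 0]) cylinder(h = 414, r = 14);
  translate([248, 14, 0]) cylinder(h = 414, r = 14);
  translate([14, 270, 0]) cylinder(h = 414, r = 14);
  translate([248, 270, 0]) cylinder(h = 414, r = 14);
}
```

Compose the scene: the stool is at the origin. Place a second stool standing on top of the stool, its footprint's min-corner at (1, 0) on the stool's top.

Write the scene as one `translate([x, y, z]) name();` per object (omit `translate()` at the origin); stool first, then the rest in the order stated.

stool();
translate([1, 0, 425]) stool_2();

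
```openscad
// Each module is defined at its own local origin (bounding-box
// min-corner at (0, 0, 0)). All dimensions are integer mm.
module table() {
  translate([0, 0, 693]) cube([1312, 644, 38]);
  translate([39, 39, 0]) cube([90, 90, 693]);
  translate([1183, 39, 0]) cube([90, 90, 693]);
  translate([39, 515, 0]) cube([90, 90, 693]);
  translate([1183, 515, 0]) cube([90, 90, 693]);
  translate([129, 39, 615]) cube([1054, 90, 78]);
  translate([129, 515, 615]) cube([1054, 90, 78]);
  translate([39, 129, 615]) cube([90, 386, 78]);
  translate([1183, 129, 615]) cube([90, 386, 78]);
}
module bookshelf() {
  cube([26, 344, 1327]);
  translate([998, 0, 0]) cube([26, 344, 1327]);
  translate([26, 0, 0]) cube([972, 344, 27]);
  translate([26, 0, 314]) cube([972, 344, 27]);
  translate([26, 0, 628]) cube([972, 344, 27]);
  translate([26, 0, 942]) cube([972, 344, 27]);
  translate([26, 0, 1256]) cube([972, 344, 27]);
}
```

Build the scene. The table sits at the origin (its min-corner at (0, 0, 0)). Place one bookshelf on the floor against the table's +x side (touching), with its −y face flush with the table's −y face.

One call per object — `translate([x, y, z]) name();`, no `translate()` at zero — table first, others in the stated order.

table();
translate([1312, 0, 0]) bookshelf();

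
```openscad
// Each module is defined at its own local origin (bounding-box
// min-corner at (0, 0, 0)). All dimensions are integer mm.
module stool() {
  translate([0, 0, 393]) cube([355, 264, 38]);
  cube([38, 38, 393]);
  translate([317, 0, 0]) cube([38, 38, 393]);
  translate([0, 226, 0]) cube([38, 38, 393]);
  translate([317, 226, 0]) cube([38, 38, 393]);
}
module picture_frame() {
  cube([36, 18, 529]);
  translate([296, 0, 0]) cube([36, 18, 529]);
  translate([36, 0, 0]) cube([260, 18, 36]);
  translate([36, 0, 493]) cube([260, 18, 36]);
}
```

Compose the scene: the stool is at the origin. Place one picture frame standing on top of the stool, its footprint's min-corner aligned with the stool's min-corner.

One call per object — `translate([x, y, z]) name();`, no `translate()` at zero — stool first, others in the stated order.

stool();
translate([0, 0, 431]) picture_frame();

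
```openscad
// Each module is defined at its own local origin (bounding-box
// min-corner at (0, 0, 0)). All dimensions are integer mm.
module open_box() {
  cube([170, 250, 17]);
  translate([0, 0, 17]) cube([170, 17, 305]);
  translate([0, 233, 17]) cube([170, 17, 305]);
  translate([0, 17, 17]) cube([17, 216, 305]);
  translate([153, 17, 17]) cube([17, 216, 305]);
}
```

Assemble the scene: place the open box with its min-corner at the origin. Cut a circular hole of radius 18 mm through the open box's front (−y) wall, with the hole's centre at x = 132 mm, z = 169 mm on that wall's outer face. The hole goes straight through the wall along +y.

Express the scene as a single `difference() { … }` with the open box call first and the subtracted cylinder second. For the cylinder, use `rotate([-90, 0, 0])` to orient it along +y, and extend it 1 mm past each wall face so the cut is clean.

difference() {
  open_box();
  translate([132, -1, 169]) rotate([-90, 0, 0]) cylinder(h = 19, r = 18);
}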